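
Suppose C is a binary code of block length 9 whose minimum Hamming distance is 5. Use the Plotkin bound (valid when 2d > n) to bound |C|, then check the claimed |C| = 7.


Plotkin bound M ≤ 10; given |C| = 7 ≤ bound (satisfied).

Check applicability: 2d = 10, n = 9.
2d − n = 1 > 0, so Plotkin applies.
Compute d/(2d−n) = 5/1 ≈ 5.0000.
⌊d/(2d−n)⌋ = 5.
Plotkin bound: M ≤ 2·5 = 10.
Given |C| = 7, check: satisfied.
This |C| is below the Plotkin bound.


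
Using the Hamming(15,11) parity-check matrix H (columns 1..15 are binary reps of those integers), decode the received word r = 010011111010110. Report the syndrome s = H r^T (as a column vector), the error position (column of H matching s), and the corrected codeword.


s = (1, 1, 1, 1)^T, error position = 15, corrected codeword c = 010011111010111

Compute s = H r^T mod 2 one row at a time:
  s_1 = 1 + 1 + 0 + 1 + 0 + 1 + 1 + 0 = 5 ≡ 1 (mod 2).
  s_2 = 0 + 1 + 1 + 1 + 0 + 1 + 1 + 0 = 5 ≡ 1 (mod 2).
  s_3 = 1 + 0 + 1 + 1 + 0 + 1 + 1 + 0 = 5 ≡ 1 (mod 2).
  s_4 = 0 + 0 + 1 + 1 + 1 + 1 + 1 + 0 = 5 ≡ 1 (mod 2).
s = (1, 1, 1, 1)^T — this equals column 15 of H (binary 1111), so error is at position 15.
Correct: flip bit 15 of r = 010011111010110 to get c = 010011111010111.


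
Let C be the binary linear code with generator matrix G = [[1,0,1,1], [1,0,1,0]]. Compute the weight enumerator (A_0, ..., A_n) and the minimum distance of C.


Weight distribution: A_0 = 1, A_1 = 1, A_2 = 1, A_3 = 1. Minimum distance d = 1.

Enumerate all 2^2 = 4 messages m ∈ F_2^2.
For each, compute codeword c = mG in F_2^4, then tally its weight.
  m = 00 → c = 0000, weight = 0.
  m = 10 → c = 1011, weight = 3.
  m = 01 → c = 1010, weight = 2.
  m = 11 → c = 0001, weight = 1.
Tally weights:
  weight 0: 1 codewords.
  weight 1: 1 codewords.
  weight 2: 1 codewords.
  weight 3: 1 codewords.
Minimum distance d = smallest w > 0 with A_w > 0 = 1.
Sanity: Σ A_w = 4 = 2^2 = 4 ✓.


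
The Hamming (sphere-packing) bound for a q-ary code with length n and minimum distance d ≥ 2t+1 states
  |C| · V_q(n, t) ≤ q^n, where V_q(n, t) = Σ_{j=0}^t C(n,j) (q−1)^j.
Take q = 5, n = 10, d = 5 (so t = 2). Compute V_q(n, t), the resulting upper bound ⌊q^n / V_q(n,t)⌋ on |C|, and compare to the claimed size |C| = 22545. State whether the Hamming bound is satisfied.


V_q(n, t) = 761, q^n = 9765625, Hamming bound = 12832, |C| = 22545 > bound (violated).

Step 1: Compute V_q(n, t) = Σ_{j=0}^2 C(n, j) (q−1)^j.
  j = 0: C(10,0)·(4)^0 = 1·1 = 1.
  j = 1: C(10,1)·(4)^1 = 10·4 = 40.
  j = 2: C(10,2)·(4)^2 = 45·16 = 720.
  V_q(n, t) = 1 + 40 + 720 = 761.
Step 2: q^n = 5^10 = 9765625.
Step 3: Hamming bound ⌊q^n / V_q(n,t)⌋ = ⌊9765625/761⌋ = 12832.
Step 4: Compare |C| = 22545 to 12832: violated.
The claimed |C| lies above the Hamming bound, so no 5-ary code of length 10 with d ≥ 5 can have 22545 codewords.


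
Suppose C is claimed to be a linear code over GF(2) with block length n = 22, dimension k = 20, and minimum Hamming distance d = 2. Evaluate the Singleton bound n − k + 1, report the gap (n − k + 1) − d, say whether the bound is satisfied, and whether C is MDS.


Singleton RHS = n − k + 1 = 3, slack = 1, bound satisfied, not MDS.

Singleton bound: d ≤ n − k + 1.
Here n = 22, k = 20, so n − k + 1 = 3.
Given d = 2, check d ≤ 3: YES.
Slack = (n − k + 1) − d = 1.
The code is NOT MDS (slack = 1 > 0).
Description: the claimed parameters are [22, 20, 2]_2; such a code would be non-MDS.


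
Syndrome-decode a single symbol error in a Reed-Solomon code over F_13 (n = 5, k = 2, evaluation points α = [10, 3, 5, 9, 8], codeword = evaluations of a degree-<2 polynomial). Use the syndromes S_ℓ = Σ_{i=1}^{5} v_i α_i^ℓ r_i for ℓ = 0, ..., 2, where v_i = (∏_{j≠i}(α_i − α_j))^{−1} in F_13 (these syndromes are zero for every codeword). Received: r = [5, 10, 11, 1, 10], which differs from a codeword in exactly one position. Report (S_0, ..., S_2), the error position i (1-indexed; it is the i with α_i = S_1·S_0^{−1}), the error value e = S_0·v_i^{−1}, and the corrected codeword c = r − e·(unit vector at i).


S = (5, 2, 6), error at position 2, error magnitude e = 7, c = [5, 3, 11, 1, 10].

Step 1: column multipliers v_i = (∏_{j≠i}(α_i − α_j))^{−1} mod 13.
  i = 1 (α = 10): (10−3)(10−5)(10−9)(10−8) = 7·5·1·2 = 70 ≡ 5, so v_1 = 5^{−1} = 8 (mod 13).
  i = 2 (α = 3): (3−10)(3−5)(3−9)(3−8) = (−7)·(−2)·(−6)·(−5) = 420 ≡ 4, so v_2 = 4^{−1} = 10 (mod 13).
  i = 3 (α = 5): (5−10)(5−3)(5−9)(5−8) = (−5)·2·(−4)·(−3) = −120 ≡ 10, so v_3 = 10^{−1} = 4 (mod 13).
  i = 4 (α = 9): (9−10)(9−3)(9−5)(9−8) = (−1)·6·4·1 = −24 ≡ 2, so v_4 = 2^{−1} = 7 (mod 13).
  i = 5 (α = 8): (8−10)(8−3)(8−5)(8−9) = (−2)·5·3·(−1) = 30 ≡ 4, so v_5 = 4^{−1} = 10 (mod 13).
  v = [8, 10, 4, 7, 10].
Step 2: syndromes of r = [5, 10, 11, 1, 10] (all sums mod 13).
  S_0 = Σ v_i r_i = 8·5 + 10·10 + 4·11 + 7·1 + 10·10 = 291 ≡ 5.
  S_1 = Σ v_i α_i r_i = 8·10·5 + 10·3·10 + 4·5·11 + 7·9·1 + 10·8·10 = 1783 ≡ 2.
  α_i^2 mod 13 = [9, 9, 12, 3, 12].
  S_2 = Σ v_i α_i^2 r_i = 8·9·5 + 10·9·10 + 4·12·11 + 7·3·1 + 10·12·10 = 3009 ≡ 6.
  S = (5, 2, 6) ≠ 0, so r is not a codeword (an error is present).
Step 3: locate the error. For a single error e at position i, S_ℓ = v_i·e·α_i^ℓ, so α_err = S_1/S_0.
  S_0^{−1} = 5^{−1} = 8 (mod 13), so α_err = 2·8 = 16 ≡ 3 = α_2. Error position i = 2.
  Consistency check: S_2/S_1 = 6·7 = 42 ≡ 3 = α_err ✓ (single-error assumption holds).
Step 4: error magnitude e = S_0/v_2 = S_0·∏_{j≠2}(α_2 − α_j) = 5·4 = 20 ≡ 7 (mod 13).
Step 5: correct position 2: c_2 = r_2 − e = 10 − 7 ≡ 3 (mod 13). Hence c = [5, 3, 11, 1, 10].
  Check: interpolating c through the α_i gives m(x) = 4 + 4·x (degree < 2) with m(α_i) = c_i for every i, so c is indeed a codeword.


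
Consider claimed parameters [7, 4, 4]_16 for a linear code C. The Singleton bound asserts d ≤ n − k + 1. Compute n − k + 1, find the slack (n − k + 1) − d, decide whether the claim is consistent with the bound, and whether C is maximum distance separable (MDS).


Singleton RHS = n − k + 1 = 4, slack = 0, bound satisfied, MDS.

Singleton bound: d ≤ n − k + 1.
Here n = 7, k = 4, so n − k + 1 = 4.
Given d = 4, check d ≤ 4: YES.
Slack = (n − k + 1) − d = 0.
The code is MDS (slack = 0).
Description: the claimed parameters are [7, 4, 4]_16; such a code would be MDS (meets Singleton bound).


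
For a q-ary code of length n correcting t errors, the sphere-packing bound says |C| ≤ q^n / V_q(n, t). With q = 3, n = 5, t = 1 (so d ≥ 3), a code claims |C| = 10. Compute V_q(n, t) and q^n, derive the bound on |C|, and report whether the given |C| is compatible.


V_q(n, t) = 11, q^n = 243, Hamming bound = 22, |C| = 10 ≤ bound (satisfied).

Step 1: Compute V_q(n, t) = Σ_{j=0}^1 C(n, j) (q−1)^j.
  j = 0: C(5,0)·(2)^0 = 1·1 = 1.
  j = 1: C(5,1)·(2)^1 = 5·2 = 10.
  V_q(n, t) = 1 + 10 = 11.
Step 2: q^n = 3^5 = 243.
Step 3: Hamming bound ⌊q^n / V_q(n,t)⌋ = ⌊243/11⌋ = 22.
Step 4: Compare |C| = 10 to 22: satisfied.
The claimed |C| lies below the Hamming bound.


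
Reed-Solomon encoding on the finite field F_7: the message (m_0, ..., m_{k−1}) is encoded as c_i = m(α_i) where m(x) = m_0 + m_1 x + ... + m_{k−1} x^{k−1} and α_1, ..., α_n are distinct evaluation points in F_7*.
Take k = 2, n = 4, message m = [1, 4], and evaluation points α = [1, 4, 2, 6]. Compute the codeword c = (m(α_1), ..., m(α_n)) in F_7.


c = [5, 3, 2, 4]

Message polynomial: m(x) = 1 + 4·x (mod 7).
For each evaluation point α_i, compute m(α_i) mod 7:
  α_1 = 1: Horner steps 4 → 5, so m(1) = 5.
  α_2 = 4: Horner steps 4 → 3, so m(4) = 3.
  α_3 = 2: Horner steps 4 → 2, so m(2) = 2.
  α_4 = 6: Horner steps 4 → 4, so m(6) = 4.
Codeword c = [5, 3, 2, 4] ∈ F_7^4.


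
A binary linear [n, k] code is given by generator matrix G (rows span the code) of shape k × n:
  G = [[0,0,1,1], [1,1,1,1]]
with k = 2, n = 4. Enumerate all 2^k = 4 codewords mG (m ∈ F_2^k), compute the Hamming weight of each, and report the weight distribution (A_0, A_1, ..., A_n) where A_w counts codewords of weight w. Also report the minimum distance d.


Weight distribution: A_0 = 1, A_2 = 2, A_4 = 1. Minimum distance d = 2.

Enumerate all 2^2 = 4 messages m ∈ F_2^2.
For each, compute codeword c = mG in F_2^4, then tally its weight.
  m = 00 → c = 0000, weight = 0.
  m = 10 → c = 0011, weight = 2.
  m = 01 → c = 1111, weight = 4.
  m = 11 → c = 1100, weight = 2.
Tally weights:
  weight 0: 1 codewords.
  weight 2: 2 codewords.
  weight 4: 1 codewords.
Minimum distance d = smallest w > 0 with A_w > 0 = 2.
Sanity: Σ A_w = 4 = 2^2 = 4 ✓.


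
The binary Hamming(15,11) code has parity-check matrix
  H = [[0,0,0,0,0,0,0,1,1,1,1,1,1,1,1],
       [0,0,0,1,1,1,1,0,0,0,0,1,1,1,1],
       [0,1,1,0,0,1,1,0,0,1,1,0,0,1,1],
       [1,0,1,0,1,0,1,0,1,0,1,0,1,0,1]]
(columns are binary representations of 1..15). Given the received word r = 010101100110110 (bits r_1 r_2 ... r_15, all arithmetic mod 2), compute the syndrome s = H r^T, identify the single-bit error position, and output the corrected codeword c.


s = (0, 1, 0, 1)^T, error position = 5, corrected codeword c = 010111100110110

Compute s = H r^T mod 2 one row at a time:
  s_1 = 0 + 0 + 1 + 1 + 0 + 1 + 1 + 0 = 4 ≡ 0 (mod 2).
  s_2 = 1 + 0 + 1 + 1 + 0 + 1 + 1 + 0 = 5 ≡ 1 (mod 2).
  s_3 = 1 + 0 + 1 + 1 + 1 + 1 + 1 + 0 = 6 ≡ 0 (mod 2).
  s_4 = 0 + 0 + 0 + 1 + 0 + 1 + 1 + 0 = 3 ≡ 1 (mod 2).
s = (0, 1, 0, 1)^T — this equals column 5 of H (binary 0101), so error is at position 5.
Correct: flip bit 5 of r = 010101100110110 to get c = 010111100110110.


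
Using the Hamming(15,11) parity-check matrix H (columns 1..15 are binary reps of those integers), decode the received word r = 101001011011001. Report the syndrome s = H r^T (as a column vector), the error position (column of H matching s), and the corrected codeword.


s = (1, 1, 0, 1)^T, error position = 13, corrected codeword c = 101001011011101

Compute s = H r^T mod 2 one row at a time:
  s_1 = 1 + 1 + 0 + 1 + 1 + 0 + 0 + 1 = 5 ≡ 1 (mod 2).
  s_2 = 0 + 0 + 1 + 0 + 1 + 0 + 0 + 1 = 3 ≡ 1 (mod 2).
  s_3 = 0 + 1 + 1 + 0 + 0 + 1 + 0 + 1 = 4 ≡ 0 (mod 2).
  s_4 = 1 + 1 + 0 + 0 + 1 + 1 + 0 + 1 = 5 ≡ 1 (mod 2).
s = (1, 1, 0, 1)^T — this equals column 13 of H (binary 1101), so error is at position 13.
Correct: flip bit 13 of r = 101001011011001 to get c = 101001011011101.


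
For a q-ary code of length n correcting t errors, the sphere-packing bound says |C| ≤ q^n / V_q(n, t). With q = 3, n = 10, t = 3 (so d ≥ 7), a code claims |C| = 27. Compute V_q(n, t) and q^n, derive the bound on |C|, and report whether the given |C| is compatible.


V_q(n, t) = 1161, q^n = 59049, Hamming bound = 50, |C| = 27 ≤ bound (satisfied).

Step 1: Compute V_q(n, t) = Σ_{j=0}^3 C(n, j) (q−1)^j.
  j = 0: C(10,0)·(2)^0 = 1·1 = 1.
  j = 1: C(10,1)·(2)^1 = 10·2 = 20.
  j = 2: C(10,2)·(2)^2 = 45·4 = 180.
  j = 3: C(10,3)·(2)^3 = 120·8 = 960.
  V_q(n, t) = 1 + 20 + 180 + 960 = 1161.
Step 2: q^n = 3^10 = 59049.
Step 3: Hamming bound ⌊q^n / V_q(n,t)⌋ = ⌊59049/1161⌋ = 50.
Step 4: Compare |C| = 27 to 50: satisfied.
The claimed |C| lies below the Hamming bound.


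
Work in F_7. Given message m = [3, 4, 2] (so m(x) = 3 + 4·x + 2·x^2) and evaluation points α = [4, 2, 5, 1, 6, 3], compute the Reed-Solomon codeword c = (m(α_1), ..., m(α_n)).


c = [2, 5, 3, 2, 1, 5]

Message polynomial: m(x) = 3 + 4·x + 2·x^2 (mod 7).
For each evaluation point α_i, compute m(α_i) mod 7:
  α_1 = 4: Horner steps 2 → 5 → 2, so m(4) = 2.
  α_2 = 2: Horner steps 2 → 1 → 5, so m(2) = 5.
  α_3 = 5: Horner steps 2 → 0 → 3, so m(5) = 3.
  α_4 = 1: Horner steps 2 → 6 → 2, so m(1) = 2.
  α_5 = 6: Horner steps 2 → 2 → 1, so m(6) = 1.
  α_6 = 3: Horner steps 2 → 3 → 5, so m(3) = 5.
Codeword c = [2, 5, 3, 2, 1, 5] ∈ F_7^6.


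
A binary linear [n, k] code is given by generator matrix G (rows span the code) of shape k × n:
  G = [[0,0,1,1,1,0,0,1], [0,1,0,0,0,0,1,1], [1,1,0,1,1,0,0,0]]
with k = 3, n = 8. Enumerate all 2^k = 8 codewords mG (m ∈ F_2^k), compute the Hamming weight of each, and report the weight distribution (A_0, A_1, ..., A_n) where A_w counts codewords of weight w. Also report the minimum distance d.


Weight distribution: A_0 = 1, A_3 = 2, A_4 = 3, A_5 = 2. Minimum distance d = 3.

Enumerate all 2^3 = 8 messages m ∈ F_2^3.
For each, compute codeword c = mG in F_2^8, then tally its weight.
  m = 000 → c = 00000000, weight = 0.
  m = 100 → c = 00111001, weight = 4.
  m = 010 → c = 01000011, weight = 3.
  m = 110 → c = 01111010, weight = 5.
  m = 001 → c = 11011000, weight = 4.
  m = 101 → c = 11100001, weight = 4.
  m = 011 → c = 10011011, weight = 5.
  m = 111 → c = 10100010, weight = 3.
Tally weights:
  weight 0: 1 codewords.
  weight 3: 2 codewords.
  weight 4: 3 codewords.
  weight 5: 2 codewords.
Minimum distance d = smallest w > 0 with A_w > 0 = 3.
Sanity: Σ A_w = 8 = 2^3 = 8 ✓.


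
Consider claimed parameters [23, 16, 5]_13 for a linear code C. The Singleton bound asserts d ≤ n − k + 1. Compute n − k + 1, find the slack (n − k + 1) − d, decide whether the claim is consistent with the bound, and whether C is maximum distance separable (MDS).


Singleton RHS = n − k + 1 = 8, slack = 3, bound satisfied, not MDS.

Singleton bound: d ≤ n − k + 1.
Here n = 23, k = 16, so n − k + 1 = 8.
Given d = 5, check d ≤ 8: YES.
Slack = (n − k + 1) − d = 3.
The code is NOT MDS (slack = 3 > 0).
Description: the claimed parameters are [23, 16, 5]_13; such a code would be non-MDS.


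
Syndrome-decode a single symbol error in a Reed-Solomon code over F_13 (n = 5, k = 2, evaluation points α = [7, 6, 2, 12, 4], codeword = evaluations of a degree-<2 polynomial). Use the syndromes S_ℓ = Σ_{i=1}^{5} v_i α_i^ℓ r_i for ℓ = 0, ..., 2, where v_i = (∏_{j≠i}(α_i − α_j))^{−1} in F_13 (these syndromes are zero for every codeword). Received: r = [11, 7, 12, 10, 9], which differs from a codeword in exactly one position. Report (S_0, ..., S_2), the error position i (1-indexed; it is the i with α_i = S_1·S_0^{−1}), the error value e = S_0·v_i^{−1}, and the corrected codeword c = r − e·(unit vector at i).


S = (3, 5, 4), error at position 2, error magnitude e = 1, c = [11, 6, 12, 10, 9].

Step 1: column multipliers v_i = (∏_{j≠i}(α_i − α_j))^{−1} mod 13.
  i = 1 (α = 7): (7−6)(7−2)(7−12)(7−4) = 1·5·(−5)·3 = −75 ≡ 3, so v_1 = 3^{−1} = 9 (mod 13).
  i = 2 (α = 6): (6−7)(6−2)(6−12)(6−4) = (−1)·4·(−6)·2 = 48 ≡ 9, so v_2 = 9^{−1} = 3 (mod 13).
  i = 3 (α = 2): (2−7)(2−6)(2−12)(2−4) = (−5)·(−4)·(−10)·(−2) = 400 ≡ 10, so v_3 = 10^{−1} = 4 (mod 13).
  i = 4 (α = 12): (12−7)(12−6)(12−2)(12−4) = 5·6·10·8 = 2400 ≡ 8, so v_4 = 8^{−1} = 5 (mod 13).
  i = 5 (α = 4): (4−7)(4−6)(4−2)(4−12) = (−3)·(−2)·2·(−8) = −96 ≡ 8, so v_5 = 8^{−1} = 5 (mod 13).
  v = [9, 3, 4, 5, 5].
Step 2: syndromes of r = [11, 7, 12, 10, 9] (all sums mod 13).
  S_0 = Σ v_i r_i = 9·11 + 3·7 + 4·12 + 5·10 + 5·9 = 263 ≡ 3.
  S_1 = Σ v_i α_i r_i = 9·7·11 + 3·6·7 + 4·2·12 + 5·12·10 + 5·4·9 = 1695 ≡ 5.
  α_i^2 mod 13 = [10, 10, 4, 1, 3].
  S_2 = Σ v_i α_i^2 r_i = 9·10·11 + 3·10·7 + 4·4·12 + 5·1·10 + 5·3·9 = 1577 ≡ 4.
  S = (3, 5, 4) ≠ 0, so r is not a codeword (an error is present).
Step 3: locate the error. For a single error e at position i, S_ℓ = v_i·e·α_i^ℓ, so α_err = S_1/S_0.
  S_0^{−1} = 3^{−1} = 9 (mod 13), so α_err = 5·9 = 45 ≡ 6 = α_2. Error position i = 2.
  Consistency check: S_2/S_1 = 4·8 = 32 ≡ 6 = α_err ✓ (single-error assumption holds).
Step 4: error magnitude e = S_0/v_2 = S_0·∏_{j≠2}(α_2 − α_j) = 3·9 = 27 ≡ 1 (mod 13).
Step 5: correct position 2: c_2 = r_2 − e = 7 − 1 ≡ 6 (mod 13). Hence c = [11, 6, 12, 10, 9].
  Check: interpolating c through the α_i gives m(x) = 2 + 5·x (degree < 2) with m(α_i) = c_i for every i, so c is indeed a codeword.


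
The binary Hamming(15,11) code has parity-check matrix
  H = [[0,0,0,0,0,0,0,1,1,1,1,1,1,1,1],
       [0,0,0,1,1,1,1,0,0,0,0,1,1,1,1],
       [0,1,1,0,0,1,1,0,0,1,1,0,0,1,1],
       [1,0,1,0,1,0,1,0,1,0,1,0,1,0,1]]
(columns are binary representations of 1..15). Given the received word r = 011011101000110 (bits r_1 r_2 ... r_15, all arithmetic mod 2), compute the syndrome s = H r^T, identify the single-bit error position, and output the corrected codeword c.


s = (1, 1, 1, 1)^T, error position = 15, corrected codeword c = 011011101000111

Compute s = H r^T mod 2 one row at a time:
  s_1 = 0 + 1 + 0 + 0 + 0 + 1 + 1 + 0 = 3 ≡ 1 (mod 2).
  s_2 = 0 + 1 + 1 + 1 + 0 + 1 + 1 + 0 = 5 ≡ 1 (mod 2).
  s_3 = 1 + 1 + 1 + 1 + 0 + 0 + 1 + 0 = 5 ≡ 1 (mod 2).
  s_4 = 0 + 1 + 1 + 1 + 1 + 0 + 1 + 0 = 5 ≡ 1 (mod 2).
s = (1, 1, 1, 1)^T — this equals column 15 of H (binary 1111), so error is at position 15.
Correct: flip bit 15 of r = 011011101000110 to get c = 011011101000111.


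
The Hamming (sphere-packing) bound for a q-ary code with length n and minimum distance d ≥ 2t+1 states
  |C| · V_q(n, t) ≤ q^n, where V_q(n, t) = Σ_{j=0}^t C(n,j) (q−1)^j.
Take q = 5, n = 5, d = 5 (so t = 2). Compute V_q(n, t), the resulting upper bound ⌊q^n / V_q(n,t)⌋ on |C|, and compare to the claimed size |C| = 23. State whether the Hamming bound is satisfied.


V_q(n, t) = 181, q^n = 3125, Hamming bound = 17, |C| = 23 > bound (violated).

Step 1: Compute V_q(n, t) = Σ_{j=0}^2 C(n, j) (q−1)^j.
  j = 0: C(5,0)·(4)^0 = 1·1 = 1.
  j = 1: C(5,1)·(4)^1 = 5·4 = 20.
  j = 2: C(5,2)·(4)^2 = 10·16 = 160.
  V_q(n, t) = 1 + 20 + 160 = 181.
Step 2: q^n = 5^5 = 3125.
Step 3: Hamming bound ⌊q^n / V_q(n,t)⌋ = ⌊3125/181⌋ = 17.
Step 4: Compare |C| = 23 to 17: violated.
The claimed |C| lies above the Hamming bound, so no 5-ary code of length 5 with d ≥ 5 can have 23 codewords.


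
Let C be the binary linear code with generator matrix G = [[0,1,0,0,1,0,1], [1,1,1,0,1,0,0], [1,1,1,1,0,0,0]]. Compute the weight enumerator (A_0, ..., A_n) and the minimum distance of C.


Weight distribution: A_0 = 1, A_2 = 1, A_3 = 3, A_4 = 2, A_5 = 1. Minimum distance d = 2.

Enumerate all 2^3 = 8 messages m ∈ F_2^3.
For each, compute codeword c = mG in F_2^7, then tally its weight.
  m = 000 → c = 0000000, weight = 0.
  m = 100 → c = 0100101, weight = 3.
  m = 010 → c = 1110100, weight = 4.
  m = 110 → c = 1010001, weight = 3.
  m = 001 → c = 1111000, weight = 4.
  m = 101 → c = 1011101, weight = 5.
  m = 011 → c = 0001100, weight = 2.
  m = 111 → c = 0101001, weight = 3.
Tally weights:
  weight 0: 1 codewords.
  weight 2: 1 codewords.
  weight 3: 3 codewords.
  weight 4: 2 codewords.
  weight 5: 1 codewords.
Minimum distance d = smallest w > 0 with A_w > 0 = 2.
Sanity: Σ A_w = 8 = 2^3 = 8 ✓.


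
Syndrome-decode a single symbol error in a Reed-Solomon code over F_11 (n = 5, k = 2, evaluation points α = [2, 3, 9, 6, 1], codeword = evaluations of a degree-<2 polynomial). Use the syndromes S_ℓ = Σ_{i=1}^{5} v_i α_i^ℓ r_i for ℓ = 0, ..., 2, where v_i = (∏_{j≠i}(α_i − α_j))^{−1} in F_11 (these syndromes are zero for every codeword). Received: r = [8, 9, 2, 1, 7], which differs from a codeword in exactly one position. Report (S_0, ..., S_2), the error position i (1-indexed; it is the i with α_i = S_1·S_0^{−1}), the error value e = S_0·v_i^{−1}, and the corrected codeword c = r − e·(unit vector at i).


S = (6, 10, 2), error at position 3, error magnitude e = 9, c = [8, 9, 4, 1, 7].

Step 1: column multipliers v_i = (∏_{j≠i}(α_i − α_j))^{−1} mod 11.
  i = 1 (α = 2): (2−3)(2−9)(2−6)(2−1) = (−1)·(−7)·(−4)·1 = −28 ≡ 5, so v_1 = 5^{−1} = 9 (mod 11).
  i = 2 (α = 3): (3−2)(3−9)(3−6)(3−1) = 1·(−6)·(−3)·2 = 36 ≡ 3, so v_2 = 3^{−1} = 4 (mod 11).
  i = 3 (α = 9): (9−2)(9−3)(9−6)(9−1) = 7·6·3·8 = 1008 ≡ 7, so v_3 = 7^{−1} = 8 (mod 11).
  i = 4 (α = 6): (6−2)(6−3)(6−9)(6−1) = 4·3·(−3)·5 = −180 ≡ 7, so v_4 = 7^{−1} = 8 (mod 11).
  i = 5 (α = 1): (1−2)(1−3)(1−9)(1−6) = (−1)·(−2)·(−8)·(−5) = 80 ≡ 3, so v_5 = 3^{−1} = 4 (mod 11).
  v = [9, 4, 8, 8, 4].
Step 2: syndromes of r = [8, 9, 2, 1, 7] (all sums mod 11).
  S_0 = Σ v_i r_i = 9·8 + 4·9 + 8·2 + 8·1 + 4·7 = 160 ≡ 6.
  S_1 = Σ v_i α_i r_i = 9·2·8 + 4·3·9 + 8·9·2 + 8·6·1 + 4·1·7 = 472 ≡ 10.
  α_i^2 mod 11 = [4, 9, 4, 3, 1].
  S_2 = Σ v_i α_i^2 r_i = 9·4·8 + 4·9·9 + 8·4·2 + 8·3·1 + 4·1·7 = 728 ≡ 2.
  S = (6, 10, 2) ≠ 0, so r is not a codeword (an error is present).
Step 3: locate the error. For a single error e at position i, S_ℓ = v_i·e·α_i^ℓ, so α_err = S_1/S_0.
  S_0^{−1} = 6^{−1} = 2 (mod 11), so α_err = 10·2 = 20 ≡ 9 = α_3. Error position i = 3.
  Consistency check: S_2/S_1 = 2·10 = 20 ≡ 9 = α_err ✓ (single-error assumption holds).
Step 4: error magnitude e = S_0/v_3 = S_0·∏_{j≠3}(α_3 − α_j) = 6·7 = 42 ≡ 9 (mod 11).
Step 5: correct position 3: c_3 = r_3 − e = 2 − 9 ≡ 4 (mod 11). Hence c = [8, 9, 4, 1, 7].
  Check: interpolating c through the α_i gives m(x) = 6 + 1·x (degree < 2) with m(α_i) = c_i for every i, so c is indeed a codeword.


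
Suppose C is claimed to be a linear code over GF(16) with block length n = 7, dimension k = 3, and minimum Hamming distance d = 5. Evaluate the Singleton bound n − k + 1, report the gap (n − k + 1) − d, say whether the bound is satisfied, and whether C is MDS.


Singleton RHS = n − k + 1 = 5, slack = 0, bound satisfied, MDS.

Singleton bound: d ≤ n − k + 1.
Here n = 7, k = 3, so n − k + 1 = 5.
Given d = 5, check d ≤ 5: YES.
Slack = (n − k + 1) − d = 0.
The code is MDS (slack = 0).
Description: the claimed parameters are [7, 3, 5]_16; such a code would be MDS (meets Singleton bound).


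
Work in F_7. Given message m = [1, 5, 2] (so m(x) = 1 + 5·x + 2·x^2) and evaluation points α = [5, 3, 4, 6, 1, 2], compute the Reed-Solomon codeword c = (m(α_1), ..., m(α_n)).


c = [6, 6, 4, 5, 1, 5]

Message polynomial: m(x) = 1 + 5·x + 2·x^2 (mod 7).
For each evaluation point α_i, compute m(α_i) mod 7:
  α_1 = 5: Horner steps 2 → 1 → 6, so m(5) = 6.
  α_2 = 3: Horner steps 2 → 4 → 6, so m(3) = 6.
  α_3 = 4: Horner steps 2 → 6 → 4, so m(4) = 4.
  α_4 = 6: Horner steps 2 → 3 → 5, so m(6) = 5.
  α_5 = 1: Horner steps 2 → 0 → 1, so m(1) = 1.
  α_6 = 2: Horner steps 2 → 2 → 5, so m(2) = 5.
Codeword c = [6, 6, 4, 5, 1, 5] ∈ F_7^6.


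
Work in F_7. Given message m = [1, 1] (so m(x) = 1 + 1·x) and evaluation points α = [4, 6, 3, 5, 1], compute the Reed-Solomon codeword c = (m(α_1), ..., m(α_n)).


c = [5, 0, 4, 6, 2]

Message polynomial: m(x) = 1 + 1·x (mod 7).
For each evaluation point α_i, compute m(α_i) mod 7:
  α_1 = 4: Horner steps 1 → 5, so m(4) = 5.
  α_2 = 6: Horner steps 1 → 0, so m(6) = 0.
  α_3 = 3: Horner steps 1 → 4, so m(3) = 4.
  α_4 = 5: Horner steps 1 → 6, so m(5) = 6.
  α_5 = 1: Horner steps 1 → 2, so m(1) = 2.
Codeword c = [5, 0, 4, 6, 2] ∈ F_7^5.


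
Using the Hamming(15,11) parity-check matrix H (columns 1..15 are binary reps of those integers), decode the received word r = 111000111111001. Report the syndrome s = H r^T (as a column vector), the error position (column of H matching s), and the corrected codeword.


s = (0, 1, 0, 0)^T, error position = 4, corrected codeword c = 111100111111001

Compute s = H r^T mod 2 one row at a time:
  s_1 = 1 + 1 + 1 + 1 + 1 + 0 + 0 + 1 = 6 ≡ 0 (mod 2).
  s_2 = 0 + 0 + 0 + 1 + 1 + 0 + 0 + 1 = 3 ≡ 1 (mod 2).
  s_3 = 1 + 1 + 0 + 1 + 1 + 1 + 0 + 1 = 6 ≡ 0 (mod 2).
  s_4 = 1 + 1 + 0 + 1 + 1 + 1 + 0 + 1 = 6 ≡ 0 (mod 2).
s = (0, 1, 0, 0)^T — this equals column 4 of H (binary 0100), so error is at position 4.
Correct: flip bit 4 of r = 111000111111001 to get c = 111100111111001.


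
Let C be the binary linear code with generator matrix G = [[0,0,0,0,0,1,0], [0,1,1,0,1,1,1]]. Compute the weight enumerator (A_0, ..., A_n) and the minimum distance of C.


Weight distribution: A_0 = 1, A_1 = 1, A_4 = 1, A_5 = 1. Minimum distance d = 1.

Enumerate all 2^2 = 4 messages m ∈ F_2^2.
For each, compute codeword c = mG in F_2^7, then tally its weight.
  m = 00 → c = 0000000, weight = 0.
  m = 10 → c = 0000010, weight = 1.
  m = 01 → c = 0110111, weight = 5.
  m = 11 → c = 0110101, weight = 4.
Tally weights:
  weight 0: 1 codewords.
  weight 1: 1 codewords.
  weight 4: 1 codewords.
  weight 5: 1 codewords.
Minimum distance d = smallest w > 0 with A_w > 0 = 1.
Sanity: Σ A_w = 4 = 2^2 = 4 ✓.


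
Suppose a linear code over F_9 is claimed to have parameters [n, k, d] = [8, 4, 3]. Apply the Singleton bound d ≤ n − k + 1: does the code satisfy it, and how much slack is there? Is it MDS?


Singleton RHS = n − k + 1 = 5, slack = 2, bound satisfied, not MDS.

Singleton bound: d ≤ n − k + 1.
Here n = 8, k = 4, so n − k + 1 = 5.
Given d = 3, check d ≤ 5: YES.
Slack = (n − k + 1) − d = 2.
The code is NOT MDS (slack = 2 > 0).
Description: the claimed parameters are [8, 4, 3]_9; such a code would be non-MDS.


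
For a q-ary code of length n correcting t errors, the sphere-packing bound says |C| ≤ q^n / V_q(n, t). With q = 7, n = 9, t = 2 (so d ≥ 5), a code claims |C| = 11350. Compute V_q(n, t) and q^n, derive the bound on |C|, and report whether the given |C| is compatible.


V_q(n, t) = 1351, q^n = 40353607, Hamming bound = 29869, |C| = 11350 ≤ bound (satisfied).

Step 1: Compute V_q(n, t) = Σ_{j=0}^2 C(n, j) (q−1)^j.
  j = 0: C(9,0)·(6)^0 = 1·1 = 1.
  j = 1: C(9,1)·(6)^1 = 9·6 = 54.
  j = 2: C(9,2)·(6)^2 = 36·36 = 1296.
  V_q(n, t) = 1 + 54 + 1296 = 1351.
Step 2: q^n = 7^9 = 40353607.
Step 3: Hamming bound ⌊q^n / V_q(n,t)⌋ = ⌊40353607/1351⌋ = 29869.
Step 4: Compare |C| = 11350 to 29869: satisfied.
The claimed |C| lies below the Hamming bound.


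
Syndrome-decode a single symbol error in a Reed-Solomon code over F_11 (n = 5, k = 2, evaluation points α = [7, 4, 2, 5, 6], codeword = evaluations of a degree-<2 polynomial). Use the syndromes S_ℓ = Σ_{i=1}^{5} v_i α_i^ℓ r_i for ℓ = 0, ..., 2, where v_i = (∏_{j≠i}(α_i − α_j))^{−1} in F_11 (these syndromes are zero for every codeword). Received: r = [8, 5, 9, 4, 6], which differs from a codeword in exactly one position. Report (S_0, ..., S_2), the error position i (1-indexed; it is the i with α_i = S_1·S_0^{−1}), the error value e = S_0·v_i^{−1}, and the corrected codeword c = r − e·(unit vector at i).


S = (8, 10, 7), error at position 2, error magnitude e = 3, c = [8, 2, 9, 4, 6].

Step 1: column multipliers v_i = (∏_{j≠i}(α_i − α_j))^{−1} mod 11.
  i = 1 (α = 7): (7−4)(7−2)(7−5)(7−6) = 3·5·2·1 = 30 ≡ 8, so v_1 = 8^{−1} = 7 (mod 11).
  i = 2 (α = 4): (4−7)(4−2)(4−5)(4−6) = (−3)·2·(−1)·(−2) = −12 ≡ 10, so v_2 = 10^{−1} = 10 (mod 11).
  i = 3 (α = 2): (2−7)(2−4)(2−5)(2−6) = (−5)·(−2)·(−3)·(−4) = 120 ≡ 10, so v_3 = 10^{−1} = 10 (mod 11).
  i = 4 (α = 5): (5−7)(5−4)(5−2)(5−6) = (−2)·1·3·(−1) = 6 ≡ 6, so v_4 = 6^{−1} = 2 (mod 11).
  i = 5 (α = 6): (6−7)(6−4)(6−2)(6−5) = (−1)·2·4·1 = −8 ≡ 3, so v_5 = 3^{−1} = 4 (mod 11).
  v = [7, 10, 10, 2, 4].
Step 2: syndromes of r = [8, 5, 9, 4, 6] (all sums mod 11).
  S_0 = Σ v_i r_i = 7·8 + 10·5 + 10·9 + 2·4 + 4·6 = 228 ≡ 8.
  S_1 = Σ v_i α_i r_i = 7·7·8 + 10·4·5 + 10·2·9 + 2·5·4 + 4·6·6 = 956 ≡ 10.
  α_i^2 mod 11 = [5, 5, 4, 3, 3].
  S_2 = Σ v_i α_i^2 r_i = 7·5·8 + 10·5·5 + 10·4·9 + 2·3·4 + 4·3·6 = 986 ≡ 7.
  S = (8, 10, 7) ≠ 0, so r is not a codeword (an error is present).
Step 3: locate the error. For a single error e at position i, S_ℓ = v_i·e·α_i^ℓ, so α_err = S_1/S_0.
  S_0^{−1} = 8^{−1} = 7 (mod 11), so α_err = 10·7 = 70 ≡ 4 = α_2. Error position i = 2.
  Consistency check: S_2/S_1 = 7·10 = 70 ≡ 4 = α_err ✓ (single-error assumption holds).
Step 4: error magnitude e = S_0/v_2 = S_0·∏_{j≠2}(α_2 − α_j) = 8·10 = 80 ≡ 3 (mod 11).
Step 5: correct position 2: c_2 = r_2 − e = 5 − 3 ≡ 2 (mod 11). Hence c = [8, 2, 9, 4, 6].
  Check: interpolating c through the α_i gives m(x) = 5 + 2·x (degree < 2) with m(α_i) = c_i for every i, so c is indeed a codeword.


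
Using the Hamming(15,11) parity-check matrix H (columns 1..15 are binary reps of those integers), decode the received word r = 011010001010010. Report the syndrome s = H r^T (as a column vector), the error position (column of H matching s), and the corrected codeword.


s = (1, 0, 0, 0)^T, error position = 8, corrected codeword c = 011010011010010

Compute s = H r^T mod 2 one row at a time:
  s_1 = 0 + 1 + 0 + 1 + 0 + 0 + 1 + 0 = 3 ≡ 1 (mod 2).
  s_2 = 0 + 1 + 0 + 0 + 0 + 0 + 1 + 0 = 2 ≡ 0 (mod 2).
  s_3 = 1 + 1 + 0 + 0 + 0 + 1 + 1 + 0 = 4 ≡ 0 (mod 2).
  s_4 = 0 + 1 + 1 + 0 + 1 + 1 + 0 + 0 = 4 ≡ 0 (mod 2).
s = (1, 0, 0, 0)^T — this equals column 8 of H (binary 1000), so error is at position 8.
Correct: flip bit 8 of r = 011010001010010 to get c = 011010011010010.


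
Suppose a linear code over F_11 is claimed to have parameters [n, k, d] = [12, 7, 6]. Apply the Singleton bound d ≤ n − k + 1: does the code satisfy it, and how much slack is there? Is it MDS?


Singleton RHS = n − k + 1 = 6, slack = 0, bound satisfied, MDS.

Singleton bound: d ≤ n − k + 1.
Here n = 12, k = 7, so n − k + 1 = 6.
Given d = 6, check d ≤ 6: YES.
Slack = (n − k + 1) − d = 0.
The code is MDS (slack = 0).
Description: the claimed parameters are [12, 7, 6]_11; such a code would be MDS (meets Singleton bound).


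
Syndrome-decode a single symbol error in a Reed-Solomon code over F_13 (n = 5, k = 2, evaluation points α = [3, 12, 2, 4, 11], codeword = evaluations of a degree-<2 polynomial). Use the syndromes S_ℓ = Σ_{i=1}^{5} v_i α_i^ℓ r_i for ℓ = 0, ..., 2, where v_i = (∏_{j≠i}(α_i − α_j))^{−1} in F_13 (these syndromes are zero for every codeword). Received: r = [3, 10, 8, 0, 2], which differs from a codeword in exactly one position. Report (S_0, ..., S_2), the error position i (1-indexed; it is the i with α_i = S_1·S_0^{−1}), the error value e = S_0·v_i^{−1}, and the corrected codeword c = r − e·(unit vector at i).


S = (10, 1, 4), error at position 4, error magnitude e = 2, c = [3, 10, 8, 11, 2].

Step 1: column multipliers v_i = (∏_{j≠i}(α_i − α_j))^{−1} mod 13.
  i = 1 (α = 3): (3−12)(3−2)(3−4)(3−11) = (−9)·1·(−1)·(−8) = −72 ≡ 6, so v_1 = 6^{−1} = 11 (mod 13).
  i = 2 (α = 12): (12−3)(12−2)(12−4)(12−11) = 9·10·8·1 = 720 ≡ 5, so v_2 = 5^{−1} = 8 (mod 13).
  i = 3 (α = 2): (2−3)(2−12)(2−4)(2−11) = (−1)·(−10)·(−2)·(−9) = 180 ≡ 11, so v_3 = 11^{−1} = 6 (mod 13).
  i = 4 (α = 4): (4−3)(4−12)(4−2)(4−11) = 1·(−8)·2·(−7) = 112 ≡ 8, so v_4 = 8^{−1} = 5 (mod 13).
  i = 5 (α = 11): (11−3)(11−12)(11−2)(11−4) = 8·(−1)·9·7 = −504 ≡ 3, so v_5 = 3^{−1} = 9 (mod 13).
  v = [11, 8, 6, 5, 9].
Step 2: syndromes of r = [3, 10, 8, 0, 2] (all sums mod 13).
  S_0 = Σ v_i r_i = 11·3 + 8·10 + 6·8 + 5·0 + 9·2 = 179 ≡ 10.
  S_1 = Σ v_i α_i r_i = 11·3·3 + 8·12·10 + 6·2·8 + 5·4·0 + 9·11·2 = 1353 ≡ 1.
  α_i^2 mod 13 = [9, 1, 4, 3, 4].
  S_2 = Σ v_i α_i^2 r_i = 11·9·3 + 8·1·10 + 6·4·8 + 5·3·0 + 9·4·2 = 641 ≡ 4.
  S = (10, 1, 4) ≠ 0, so r is not a codeword (an error is present).
Step 3: locate the error. For a single error e at position i, S_ℓ = v_i·e·α_i^ℓ, so α_err = S_1/S_0.
  S_0^{−1} = 10^{−1} = 4 (mod 13), so α_err = 1·4 = 4 ≡ 4 = α_4. Error position i = 4.
  Consistency check: S_2/S_1 = 4·1 = 4 ≡ 4 = α_err ✓ (single-error assumption holds).
Step 4: error magnitude e = S_0/v_4 = S_0·∏_{j≠4}(α_4 − α_j) = 10·8 = 80 ≡ 2 (mod 13).
Step 5: correct position 4: c_4 = r_4 − e = 0 − 2 ≡ 11 (mod 13). Hence c = [3, 10, 8, 11, 2].
  Check: interpolating c through the α_i gives m(x) = 5 + 8·x (degree < 2) with m(α_i) = c_i for every i, so c is indeed a codeword.


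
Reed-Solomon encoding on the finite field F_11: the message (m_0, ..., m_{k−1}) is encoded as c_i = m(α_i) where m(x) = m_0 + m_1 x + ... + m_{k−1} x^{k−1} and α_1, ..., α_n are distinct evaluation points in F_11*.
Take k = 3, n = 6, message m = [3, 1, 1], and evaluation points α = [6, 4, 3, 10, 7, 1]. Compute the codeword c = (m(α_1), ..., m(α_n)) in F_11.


c = [1, 1, 4, 3, 4, 5]

Message polynomial: m(x) = 3 + 1·x + 1·x^2 (mod 11).
For each evaluation point α_i, compute m(α_i) mod 11:
  α_1 = 6: Horner steps 1 → 7 → 1, so m(6) = 1.
  α_2 = 4: Horner steps 1 → 5 → 1, so m(4) = 1.
  α_3 = 3: Horner steps 1 → 4 → 4, so m(3) = 4.
  α_4 = 10: Horner steps 1 → 0 → 3, so m(10) = 3.
  α_5 = 7: Horner steps 1 → 8 → 4, so m(7) = 4.
  α_6 = 1: Horner steps 1 → 2 → 5, so m(1) = 5.
Codeword c = [1, 1, 4, 3, 4, 5] ∈ F_11^6.


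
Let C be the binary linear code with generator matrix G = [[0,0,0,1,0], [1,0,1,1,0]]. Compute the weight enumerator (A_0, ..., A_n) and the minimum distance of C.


Weight distribution: A_0 = 1, A_1 = 1, A_2 = 1, A_3 = 1. Minimum distance d = 1.

Enumerate all 2^2 = 4 messages m ∈ F_2^2.
For each, compute codeword c = mG in F_2^5, then tally its weight.
  m = 00 → c = 00000, weight = 0.
  m = 10 → c = 00010, weight = 1.
  m = 01 → c = 10110, weight = 3.
  m = 11 → c = 10100, weight = 2.
Tally weights:
  weight 0: 1 codewords.
  weight 1: 1 codewords.
  weight 2: 1 codewords.
  weight 3: 1 codewords.
Minimum distance d = smallest w > 0 with A_w > 0 = 1.
Sanity: Σ A_w = 4 = 2^2 = 4 ✓.


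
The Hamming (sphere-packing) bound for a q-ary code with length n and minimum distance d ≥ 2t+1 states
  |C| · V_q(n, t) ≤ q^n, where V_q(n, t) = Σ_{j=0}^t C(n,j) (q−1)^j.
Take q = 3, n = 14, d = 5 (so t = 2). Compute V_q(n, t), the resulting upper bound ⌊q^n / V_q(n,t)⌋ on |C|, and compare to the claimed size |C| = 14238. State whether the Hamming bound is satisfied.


V_q(n, t) = 393, q^n = 4782969, Hamming bound = 12170, |C| = 14238 > bound (violated).

Step 1: Compute V_q(n, t) = Σ_{j=0}^2 C(n, j) (q−1)^j.
  j = 0: C(14,0)·(2)^0 = 1·1 = 1.
  j = 1: C(14,1)·(2)^1 = 14·2 = 28.
  j = 2: C(14,2)·(2)^2 = 91·4 = 364.
  V_q(n, t) = 1 + 28 + 364 = 393.
Step 2: q^n = 3^14 = 4782969.
Step 3: Hamming bound ⌊q^n / V_q(n,t)⌋ = ⌊4782969/393⌋ = 12170.
Step 4: Compare |C| = 14238 to 12170: violated.
The claimed |C| lies above the Hamming bound, so no 3-ary code of length 14 with d ≥ 5 can have 14238 codewords.


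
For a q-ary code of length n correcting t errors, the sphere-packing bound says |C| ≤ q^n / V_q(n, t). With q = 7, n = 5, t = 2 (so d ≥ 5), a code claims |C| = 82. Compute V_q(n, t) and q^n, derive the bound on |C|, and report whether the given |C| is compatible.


V_q(n, t) = 391, q^n = 16807, Hamming bound = 42, |C| = 82 > bound (violated).

Step 1: Compute V_q(n, t) = Σ_{j=0}^2 C(n, j) (q−1)^j.
  j = 0: C(5,0)·(6)^0 = 1·1 = 1.
  j = 1: C(5,1)·(6)^1 = 5·6 = 30.
  j = 2: C(5,2)·(6)^2 = 10·36 = 360.
  V_q(n, t) = 1 + 30 + 360 = 391.
Step 2: q^n = 7^5 = 16807.
Step 3: Hamming bound ⌊q^n / V_q(n,t)⌋ = ⌊16807/391⌋ = 42.
Step 4: Compare |C| = 82 to 42: violated.
The claimed |C| lies above the Hamming bound, so no 7-ary code of length 5 with d ≥ 5 can have 82 codewords.


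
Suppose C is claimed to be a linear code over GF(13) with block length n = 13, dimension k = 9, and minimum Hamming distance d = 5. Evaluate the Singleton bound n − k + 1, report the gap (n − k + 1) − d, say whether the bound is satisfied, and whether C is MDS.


Singleton RHS = n − k + 1 = 5, slack = 0, bound satisfied, MDS.

Singleton bound: d ≤ n − k + 1.
Here n = 13, k = 9, so n − k + 1 = 5.
Given d = 5, check d ≤ 5: YES.
Slack = (n − k + 1) − d = 0.
The code is MDS (slack = 0).
Description: the claimed parameters are [13, 9, 5]_13; such a code would be MDS (meets Singleton bound).


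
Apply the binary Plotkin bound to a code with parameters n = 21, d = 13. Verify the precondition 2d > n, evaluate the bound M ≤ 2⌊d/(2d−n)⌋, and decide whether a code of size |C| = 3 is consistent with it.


Plotkin bound M ≤ 4; given |C| = 3 ≤ bound (satisfied).

Check applicability: 2d = 26, n = 21.
2d − n = 5 > 0, so Plotkin applies.
Compute d/(2d−n) = 13/5 ≈ 2.6000.
⌊d/(2d−n)⌋ = 2.
Plotkin bound: M ≤ 2·2 = 4.
Given |C| = 3, check: satisfied.
This |C| is below the Plotkin bound.


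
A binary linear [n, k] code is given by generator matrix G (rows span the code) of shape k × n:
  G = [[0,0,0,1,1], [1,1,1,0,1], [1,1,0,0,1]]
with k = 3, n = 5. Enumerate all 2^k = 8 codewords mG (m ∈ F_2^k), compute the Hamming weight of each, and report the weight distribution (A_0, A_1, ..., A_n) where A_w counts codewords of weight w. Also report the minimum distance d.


Weight distribution: A_0 = 1, A_1 = 1, A_2 = 1, A_3 = 3, A_4 = 2. Minimum distance d = 1.

Enumerate all 2^3 = 8 messages m ∈ F_2^3.
For each, compute codeword c = mG in F_2^5, then tally its weight.
  m = 000 → c = 00000, weight = 0.
  m = 100 → c = 00011, weight = 2.
  m = 010 → c = 11101, weight = 4.
  m = 110 → c = 11110, weight = 4.
  m = 001 → c = 11001, weight = 3.
  m = 101 → c = 11010, weight = 3.
  m = 011 → c = 00100, weight = 1.
  m = 111 → c = 00111, weight = 3.
Tally weights:
  weight 0: 1 codewords.
  weight 1: 1 codewords.
  weight 2: 1 codewords.
  weight 3: 3 codewords.
  weight 4: 2 codewords.
Minimum distance d = smallest w > 0 with A_w > 0 = 1.
Sanity: Σ A_w = 8 = 2^3 = 8 ✓.


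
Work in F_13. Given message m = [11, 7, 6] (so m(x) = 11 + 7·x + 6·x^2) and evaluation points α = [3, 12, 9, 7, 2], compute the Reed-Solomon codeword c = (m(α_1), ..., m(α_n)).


c = [8, 10, 1, 3, 10]

Message polynomial: m(x) = 11 + 7·x + 6·x^2 (mod 13).
For each evaluation point α_i, compute m(α_i) mod 13:
  α_1 = 3: Horner steps 6 → 12 → 8, so m(3) = 8.
  α_2 = 12: Horner steps 6 → 1 → 10, so m(12) = 10.
  α_3 = 9: Horner steps 6 → 9 → 1, so m(9) = 1.
  α_4 = 7: Horner steps 6 → 10 → 3, so m(7) = 3.
  α_5 = 2: Horner steps 6 → 6 → 10, so m(2) = 10.
Codeword c = [8, 10, 1, 3, 10] ∈ F_13^5.


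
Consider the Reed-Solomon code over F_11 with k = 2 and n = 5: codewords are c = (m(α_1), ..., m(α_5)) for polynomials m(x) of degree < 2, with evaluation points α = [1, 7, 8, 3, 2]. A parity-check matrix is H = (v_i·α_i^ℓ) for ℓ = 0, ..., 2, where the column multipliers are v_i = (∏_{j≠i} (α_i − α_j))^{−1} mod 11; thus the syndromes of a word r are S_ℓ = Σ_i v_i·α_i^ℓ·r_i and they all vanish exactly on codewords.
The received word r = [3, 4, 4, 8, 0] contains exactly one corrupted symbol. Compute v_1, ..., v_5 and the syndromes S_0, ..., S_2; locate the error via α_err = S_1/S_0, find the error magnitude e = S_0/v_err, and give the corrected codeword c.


S = (8, 1, 7), error at position 2, error magnitude e = 8, c = [3, 7, 4, 8, 0].

Step 1: column multipliers v_i = (∏_{j≠i}(α_i − α_j))^{−1} mod 11.
  i = 1 (α = 1): (1−7)(1−8)(1−3)(1−2) = (−6)·(−7)·(−2)·(−1) = 84 ≡ 7, so v_1 = 7^{−1} = 8 (mod 11).
  i = 2 (α = 7): (7−1)(7−8)(7−3)(7−2) = 6·(−1)·4·5 = −120 ≡ 1, so v_2 = 1^{−1} = 1 (mod 11).
  i = 3 (α = 8): (8−1)(8−7)(8−3)(8−2) = 7·1·5·6 = 210 ≡ 1, so v_3 = 1^{−1} = 1 (mod 11).
  i = 4 (α = 3): (3−1)(3−7)(3−8)(3−2) = 2·(−4)·(−5)·1 = 40 ≡ 7, so v_4 = 7^{−1} = 8 (mod 11).
  i = 5 (α = 2): (2−1)(2−7)(2−8)(2−3) = 1·(−5)·(−6)·(−1) = −30 ≡ 3, so v_5 = 3^{−1} = 4 (mod 11).
  v = [8, 1, 1, 8, 4].
Step 2: syndromes of r = [3, 4, 4, 8, 0] (all sums mod 11).
  S_0 = Σ v_i r_i = 8·3 + 1·4 + 1·4 + 8·8 + 4·0 = 96 ≡ 8.
  S_1 = Σ v_i α_i r_i = 8·1·3 + 1·7·4 + 1·8·4 + 8·3·8 + 4·2·0 = 276 ≡ 1.
  α_i^2 mod 11 = [1, 5, 9, 9, 4].
  S_2 = Σ v_i α_i^2 r_i = 8·1·3 + 1·5·4 + 1·9·4 + 8·9·8 + 4·4·0 = 656 ≡ 7.
  S = (8, 1, 7) ≠ 0, so r is not a codeword (an error is present).
Step 3: locate the error. For a single error e at position i, S_ℓ = v_i·e·α_i^ℓ, so α_err = S_1/S_0.
  S_0^{−1} = 8^{−1} = 7 (mod 11), so α_err = 1·7 = 7 ≡ 7 = α_2. Error position i = 2.
  Consistency check: S_2/S_1 = 7·1 = 7 ≡ 7 = α_err ✓ (single-error assumption holds).
Step 4: error magnitude e = S_0/v_2 = S_0·∏_{j≠2}(α_2 − α_j) = 8·1 = 8 ≡ 8 (mod 11).
Step 5: correct position 2: c_2 = r_2 − e = 4 − 8 ≡ 7 (mod 11). Hence c = [3, 7, 4, 8, 0].
  Check: interpolating c through the α_i gives m(x) = 6 + 8·x (degree < 2) with m(α_i) = c_i for every i, so c is indeed a codeword.
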